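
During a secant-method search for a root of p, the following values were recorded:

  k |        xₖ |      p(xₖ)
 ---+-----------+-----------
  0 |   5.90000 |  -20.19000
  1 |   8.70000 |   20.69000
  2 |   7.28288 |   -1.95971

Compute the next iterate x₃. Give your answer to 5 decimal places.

7.40549

x₃ = 7.28288 − (-1.95971)·(7.28288 − 8.70000) / (-1.95971 − 20.69000)
   = 7.28288 − (2.7771442)/(-22.6497100) = 7.4054928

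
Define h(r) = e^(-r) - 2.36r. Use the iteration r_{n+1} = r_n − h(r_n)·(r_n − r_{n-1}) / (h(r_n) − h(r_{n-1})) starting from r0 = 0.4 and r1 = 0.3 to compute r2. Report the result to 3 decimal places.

0.311

h(0.4) = -0.27368, h(0.3) = 0.03282
r2 = 0.30000 − 0.03282·(0.30000 − 0.40000) / (0.03282 − (-0.27368)) = 0.30000 − (-0.00328)/(0.30650) = 0.31071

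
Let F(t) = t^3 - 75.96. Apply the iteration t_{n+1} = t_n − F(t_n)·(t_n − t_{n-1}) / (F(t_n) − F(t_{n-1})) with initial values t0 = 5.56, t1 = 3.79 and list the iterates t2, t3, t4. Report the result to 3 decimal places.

4.114, 4.249, 4.235

F(5.56) = 95.91962, F(3.79) = -21.52006
t2 = 3.79000 − (-21.52006)·(3.79000 − 5.56000) / (-21.52006 − 95.91962) = 3.79000 − (38.09051)/(-117.43968) = 4.11434
F(4.11434) = -6.31325
t3 = 4.11434 − (-6.31325)·(4.11434 − 3.79000) / (-6.31325 − (-21.52006)) = 4.11434 − (-2.04765)/(15.20681) = 4.24899
F(4.24899) = 0.75114
t4 = 4.24899 − 0.75114·(4.24899 − 4.11434) / (0.75114 − (-6.31325)) = 4.24899 − (0.10114)/(7.06439) = 4.23468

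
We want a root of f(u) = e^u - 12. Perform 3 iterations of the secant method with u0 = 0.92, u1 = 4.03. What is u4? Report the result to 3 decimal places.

2.919

f(0.92) = -9.49071, f(4.03) = 44.26091
u2 = 4.03000 − 44.26091·(4.03000 − 0.92000) / (44.26091 − (-9.49071)) = 4.03000 − (137.65143)/(53.75162) = 1.46912
f(1.46912) = -7.65459
u3 = 1.46912 − (-7.65459)·(1.46912 − 4.03000) / (-7.65459 − 44.26091) = 1.46912 − (19.60248)/(-51.91550) = 1.84670
f(1.84670) = -5.66110
u4 = 1.84670 − (-5.66110)·(1.84670 − 1.46912) / (-5.66110 − (-7.65459)) = 1.84670 − (-2.13754)/(1.99349) = 2.91897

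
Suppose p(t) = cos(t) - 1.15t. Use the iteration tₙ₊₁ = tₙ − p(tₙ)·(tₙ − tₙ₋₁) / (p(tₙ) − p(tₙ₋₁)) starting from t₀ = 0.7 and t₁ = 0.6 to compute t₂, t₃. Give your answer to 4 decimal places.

0.6771, 0.6775

p(0.7) = -0.040158, p(0.6) = 0.135336
t₂ = 0.600000 − 0.135336·(0.600000 − 0.700000) / (0.135336 − (-0.040158)) = 0.600000 − (-0.013534)/(0.175493) = 0.677117
p(0.677117) = 0.000697
t₃ = 0.677117 − 0.000697·(0.677117 − 0.600000) / (0.000697 − 0.135336) = 0.677117 − (0.000054)/(-0.134638) = 0.677517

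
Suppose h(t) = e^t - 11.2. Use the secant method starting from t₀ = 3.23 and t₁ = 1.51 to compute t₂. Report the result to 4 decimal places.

2.0631

h(3.23) = 14.079657, h(1.51) = -6.673269
t₂ = 1.510000 − (-6.673269)·(1.510000 − 3.230000) / (-6.673269 − 14.079657) = 1.510000 − (11.478023)/(-20.752926) = 2.063080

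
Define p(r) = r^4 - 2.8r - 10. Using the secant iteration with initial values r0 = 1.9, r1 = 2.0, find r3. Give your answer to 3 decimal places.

p(1.9) = -2.28790, p(2.0) = 0.40000
r2 = 2.00000 − 0.40000·(2.00000 − 1.90000) / (0.40000 − (-2.28790)) = 2.00000 − (0.04000)/(2.68790) = 1.98512
p(1.98512) = -0.02925
r3 = 1.98512 − (-0.02925)·(1.98512 − 2.00000) / (-0.02925 − 0.40000) = 1.98512 − (0.00044)/(-0.42925) = 1.98613

1.986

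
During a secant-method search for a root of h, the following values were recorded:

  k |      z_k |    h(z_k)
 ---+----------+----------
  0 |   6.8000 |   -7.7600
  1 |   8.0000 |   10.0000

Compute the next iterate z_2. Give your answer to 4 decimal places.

7.3243

z_2 = 8.0000 − 10.0000·(8.0000 − 6.8000) / (10.0000 − (-7.7600))
   = 8.0000 − (12.000000)/(17.760000) = 7.324324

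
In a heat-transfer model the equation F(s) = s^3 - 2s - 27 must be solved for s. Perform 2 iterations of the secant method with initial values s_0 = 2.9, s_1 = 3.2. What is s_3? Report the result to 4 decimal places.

F(2.9) = -8.411000, F(3.2) = -0.632000
s_2 = 3.200000 − (-0.632000)·(3.200000 − 2.900000) / (-0.632000 − (-8.411000)) = 3.200000 − (-0.189600)/(7.779000) = 3.224373
F(3.224373) = 0.073719
s_3 = 3.224373 − 0.073719·(3.224373 − 3.200000) / (0.073719 − (-0.632000)) = 3.224373 − (0.001797)/(0.705719) = 3.221827

3.2218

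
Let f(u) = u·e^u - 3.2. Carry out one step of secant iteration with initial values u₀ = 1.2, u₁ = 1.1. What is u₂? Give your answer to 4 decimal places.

f(1.2) = 0.784140, f(1.1) = 0.104583
u₂ = 1.100000 − 0.104583·(1.100000 − 1.200000) / (0.104583 − 0.784140) = 1.100000 − (-0.010458)/(-0.679558) = 1.084610

1.0846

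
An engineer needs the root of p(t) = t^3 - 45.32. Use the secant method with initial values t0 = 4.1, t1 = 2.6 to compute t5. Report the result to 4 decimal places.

3.5653

p(4.1) = 23.601000, p(2.6) = -27.744000
t2 = 2.600000 − (-27.744000)·(2.600000 − 4.100000) / (-27.744000 − 23.601000) = 2.600000 − (41.616000)/(-51.345000) = 3.410517
p(3.410517) = -5.650138
t3 = 3.410517 − (-5.650138)·(3.410517 − 2.600000) / (-5.650138 − (-27.744000)) = 3.410517 − (-4.579533)/(22.093862) = 3.617793
p(3.617793) = 2.031231
t4 = 3.617793 − 2.031231·(3.617793 − 3.410517) / (2.031231 − (-5.650138)) = 3.617793 − (0.421026)/(7.681369) = 3.562982
p(3.562982) = -0.088509
t5 = 3.562982 − (-0.088509)·(3.562982 − 3.617793) / (-0.088509 − 2.031231) = 3.562982 − (0.004851)/(-2.119740) = 3.565271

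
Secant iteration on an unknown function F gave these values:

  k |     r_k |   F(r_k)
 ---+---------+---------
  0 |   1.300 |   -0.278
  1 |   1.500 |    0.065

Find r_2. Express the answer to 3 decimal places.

1.462

r_2 = 1.500 − 0.065·(1.500 − 1.300) / (0.065 − (-0.278))
   = 1.500 − (0.01300)/(0.34300) = 1.46210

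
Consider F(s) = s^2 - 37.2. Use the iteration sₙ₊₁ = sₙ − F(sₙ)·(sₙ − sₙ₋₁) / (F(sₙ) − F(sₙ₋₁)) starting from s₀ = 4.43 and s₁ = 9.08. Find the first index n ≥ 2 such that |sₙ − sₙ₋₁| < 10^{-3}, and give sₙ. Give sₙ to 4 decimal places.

F(4.43) = -17.575100, F(9.08) = 45.246400
s₂ = 9.080000 − 45.246400·(4.650000)/(62.821500) = 5.730896;  |Δ| = 3.349104
F(5.730896) = -4.356835
s₃ = 5.730896 − (-4.356835)·(-3.349104)/(-49.603235) = 6.025060;  |Δ| = 0.294164
F(6.025060) = -0.898654
s₄ = 6.025060 − (-0.898654)·(0.294164)/(3.458181) = 6.101502;  |Δ| = 0.076442
F(6.101502) = 0.028330
s₅ = 6.101502 − 0.028330·(0.076442)/(0.926984) = 6.099166;  |Δ| = 0.002336
F(6.099166) = -0.000173
s₆ = 6.099166 − (-0.000173)·(-0.002336)/(-0.028503) = 6.099180;  |Δ| = 0.000014
|s₆ − s₅| = 0.000014 < 10^{-3}

n = 6, sₙ = 6.0992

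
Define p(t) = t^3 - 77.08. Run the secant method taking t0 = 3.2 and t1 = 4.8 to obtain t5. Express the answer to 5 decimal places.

4.25579

p(3.2) = -44.3120000, p(4.8) = 33.5120000
t2 = 4.8000000 − 33.5120000·(4.8000000 − 3.2000000) / (33.5120000 − (-44.3120000)) = 4.8000000 − (53.6192000)/(77.8240000) = 4.1110197
p(4.1110197) = -7.6017797
t3 = 4.1110197 − (-7.6017797)·(4.1110197 − 4.8000000) / (-7.6017797 − 33.5120000) = 4.1110197 − (5.2374762)/(-41.1137797) = 4.2384095
p(4.2384095) = -0.9407220
t4 = 4.2384095 − (-0.9407220)·(4.2384095 − 4.1110197) / (-0.9407220 − (-7.6017797)) = 4.2384095 − (-0.1198384)/(6.6610577) = 4.2564004
p(4.2564004) = 0.0329709
t5 = 4.2564004 − 0.0329709·(4.2564004 − 4.2384095) / (0.0329709 − (-0.9407220)) = 4.2564004 − (0.0005932)/(0.9736929) = 4.2557912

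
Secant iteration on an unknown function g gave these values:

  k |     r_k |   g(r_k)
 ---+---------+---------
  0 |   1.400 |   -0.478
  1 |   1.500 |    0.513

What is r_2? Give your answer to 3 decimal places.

r_2 = 1.500 − 0.513·(1.500 − 1.400) / (0.513 − (-0.478))
   = 1.500 − (0.05130)/(0.99100) = 1.44823

1.448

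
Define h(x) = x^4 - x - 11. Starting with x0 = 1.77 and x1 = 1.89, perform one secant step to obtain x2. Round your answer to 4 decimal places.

h(1.77) = -2.954938, h(1.89) = -0.130102
x2 = 1.890000 − (-0.130102)·(1.890000 − 1.770000) / (-0.130102 − (-2.954938)) = 1.890000 − (-0.015612)/(2.824836) = 1.895527

1.8955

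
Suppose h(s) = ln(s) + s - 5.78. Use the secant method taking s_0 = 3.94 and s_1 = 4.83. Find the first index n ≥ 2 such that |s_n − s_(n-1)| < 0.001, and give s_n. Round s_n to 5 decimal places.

n = 4, s_n = 4.31736

h(3.94) = -0.4688193, h(4.83) = 0.6248465
s_2 = 4.8300000 − 0.6248465·(0.8900000)/(1.0936657) = 4.3215143;  |Δ| = 0.5084857
h(4.3215143) = 0.0051202
s_3 = 4.3215143 − 0.0051202·(-0.5084857)/(-0.6197263) = 4.3173132;  |Δ| = 0.0042011
h(4.3173132) = -0.0000535
s_4 = 4.3173132 − (-0.0000535)·(-0.0042011)/(-0.0051738) = 4.3173567;  |Δ| = 0.0000435
|s_4 − s_3| = 0.0000435 < 0.001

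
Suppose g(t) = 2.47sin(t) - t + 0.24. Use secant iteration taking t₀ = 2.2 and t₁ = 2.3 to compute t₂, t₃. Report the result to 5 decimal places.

g(2.2) = 0.0369861, g(2.3) = -0.2181081
t₂ = 2.3000000 − (-0.2181081)·(2.3000000 − 2.2000000) / (-0.2181081 − 0.0369861) = 2.3000000 − (-0.0218108)/(-0.2550942) = 2.2144990
g(2.2144990) = 0.0012022
t₃ = 2.2144990 − 0.0012022·(2.2144990 − 2.3000000) / (0.0012022 − (-0.2181081)) = 2.2144990 − (-0.0001028)/(0.2193104) = 2.2149677

2.21450, 2.21497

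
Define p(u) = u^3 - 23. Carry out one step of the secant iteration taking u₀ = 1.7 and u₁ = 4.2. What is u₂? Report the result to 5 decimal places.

2.35367

p(1.7) = -18.0870000, p(4.2) = 51.0880000
u₂ = 4.2000000 − 51.0880000·(4.2000000 − 1.7000000) / (51.0880000 − (-18.0870000)) = 4.2000000 − (127.7200000)/(69.1750000) = 2.3536682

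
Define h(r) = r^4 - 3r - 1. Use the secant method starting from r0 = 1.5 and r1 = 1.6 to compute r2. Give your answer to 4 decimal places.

1.5367

h(1.5) = -0.437500, h(1.6) = 0.753600
r2 = 1.600000 − 0.753600·(1.600000 − 1.500000) / (0.753600 − (-0.437500)) = 1.600000 − (0.075360)/(1.191100) = 1.536731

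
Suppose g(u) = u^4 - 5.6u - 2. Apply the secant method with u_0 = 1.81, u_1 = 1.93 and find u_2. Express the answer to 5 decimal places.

1.87817

g(1.81) = -1.4031688, g(1.93) = 1.0668800
u_2 = 1.9300000 − 1.0668800·(1.9300000 − 1.8100000) / (1.0668800 − (-1.4031688)) = 1.9300000 − (0.1280256)/(2.4700488) = 1.8781688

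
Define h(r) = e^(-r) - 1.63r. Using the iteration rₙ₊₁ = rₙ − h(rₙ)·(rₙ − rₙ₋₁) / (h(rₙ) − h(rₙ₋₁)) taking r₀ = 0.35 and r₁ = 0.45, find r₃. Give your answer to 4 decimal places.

h(0.35) = 0.134188, h(0.45) = -0.095872
r₂ = 0.450000 − (-0.095872)·(0.450000 − 0.350000) / (-0.095872 − 0.134188) = 0.450000 − (-0.009587)/(-0.230060) = 0.408327
h(0.408327) = -0.000813
r₃ = 0.408327 − (-0.000813)·(0.408327 − 0.450000) / (-0.000813 − (-0.095872)) = 0.408327 − (0.000034)/(0.095059) = 0.407971

0.4080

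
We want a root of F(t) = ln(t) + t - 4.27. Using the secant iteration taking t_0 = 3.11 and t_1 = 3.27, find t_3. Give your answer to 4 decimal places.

F(3.11) = -0.025377, F(3.27) = 0.184790
t_2 = 3.270000 − 0.184790·(3.270000 − 3.110000) / (0.184790 − (-0.025377)) = 3.270000 − (0.029566)/(0.210167) = 3.129320
F(3.129320) = 0.000135
t_3 = 3.129320 − 0.000135·(3.129320 − 3.270000) / (0.000135 − 0.184790) = 3.129320 − (-0.000019)/(-0.184655) = 3.129217

3.1292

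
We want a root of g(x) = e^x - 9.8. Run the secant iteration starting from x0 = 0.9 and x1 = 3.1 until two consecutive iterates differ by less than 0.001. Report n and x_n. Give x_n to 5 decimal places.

g(0.9) = -7.3403969, g(3.1) = 12.3979513
x2 = 3.1000000 − 12.3979513·(2.2000000)/(19.7383482) = 1.7181471;  |Δ| = 1.3818529
g(1.7181471) = -4.2258093
x3 = 1.7181471 − (-4.2258093)·(-1.3818529)/(-16.6237606) = 2.0694182;  |Δ| = 0.3512711
g(2.0694182) = -1.8797859
x4 = 2.0694182 − (-1.8797859)·(0.3512711)/(2.3460234) = 2.3508794;  |Δ| = 0.2814612
g(2.3508794) = 0.6947947
x5 = 2.3508794 − 0.6947947·(0.2814612)/(2.5745806) = 2.2749223;  |Δ| = 0.0759571
g(2.2749223) = -0.0728371
x6 = 2.2749223 − (-0.0728371)·(-0.0759571)/(-0.7676318) = 2.2821295;  |Δ| = 0.0072072
g(2.2821295) = -0.0024780
x7 = 2.2821295 − (-0.0024780)·(0.0072072)/(0.0703591) = 2.2823833;  |Δ| = 0.0002538
|x7 − x6| = 0.0002538 < 0.001

n = 7, x_n = 2.28238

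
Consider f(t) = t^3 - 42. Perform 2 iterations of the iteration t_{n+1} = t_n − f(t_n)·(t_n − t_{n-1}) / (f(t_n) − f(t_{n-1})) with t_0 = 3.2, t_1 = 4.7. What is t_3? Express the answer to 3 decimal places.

3.453

f(3.2) = -9.23200, f(4.7) = 61.82300
t_2 = 4.70000 − 61.82300·(4.70000 − 3.20000) / (61.82300 − (-9.23200)) = 4.70000 − (92.73450)/(71.05500) = 3.39489
f(3.39489) = -2.87290
t_3 = 3.39489 − (-2.87290)·(3.39489 − 4.70000) / (-2.87290 − 61.82300) = 3.39489 − (3.74945)/(-64.69590) = 3.45285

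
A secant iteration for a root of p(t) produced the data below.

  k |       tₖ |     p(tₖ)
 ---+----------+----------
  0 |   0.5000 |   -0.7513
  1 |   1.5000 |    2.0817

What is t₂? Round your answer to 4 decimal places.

t₂ = 1.5000 − 2.0817·(1.5000 − 0.5000) / (2.0817 − (-0.7513))
   = 1.5000 − (2.081700)/(2.833000) = 0.765196

0.7652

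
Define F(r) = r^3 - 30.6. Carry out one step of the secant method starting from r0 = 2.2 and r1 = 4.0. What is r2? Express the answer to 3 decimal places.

F(2.2) = -19.95200, F(4.0) = 33.40000
r2 = 4.00000 − 33.40000·(4.00000 − 2.20000) / (33.40000 − (-19.95200)) = 4.00000 − (60.12000)/(53.35200) = 2.87314

2.873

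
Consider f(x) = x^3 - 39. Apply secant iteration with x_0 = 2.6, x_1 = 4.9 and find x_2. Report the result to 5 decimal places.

3.09239

f(2.6) = -21.4240000, f(4.9) = 78.6490000
x_2 = 4.9000000 − 78.6490000·(4.9000000 − 2.6000000) / (78.6490000 − (-21.4240000)) = 4.9000000 − (180.8927000)/(100.0730000) = 3.0923926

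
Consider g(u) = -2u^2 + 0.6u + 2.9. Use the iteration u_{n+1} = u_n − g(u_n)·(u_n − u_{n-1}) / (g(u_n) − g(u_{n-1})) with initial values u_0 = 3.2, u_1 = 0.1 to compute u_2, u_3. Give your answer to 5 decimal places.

0.59000, 3.86923

g(3.2) = -15.6600000, g(0.1) = 2.9400000
u_2 = 0.1000000 − 2.9400000·(0.1000000 − 3.2000000) / (2.9400000 − (-15.6600000)) = 0.1000000 − (-9.1140000)/(18.6000000) = 0.5900000
g(0.5900000) = 2.5578000
u_3 = 0.5900000 − 2.5578000·(0.5900000 − 0.1000000) / (2.5578000 − 2.9400000) = 0.5900000 − (1.2533220)/(-0.3822000) = 3.8692308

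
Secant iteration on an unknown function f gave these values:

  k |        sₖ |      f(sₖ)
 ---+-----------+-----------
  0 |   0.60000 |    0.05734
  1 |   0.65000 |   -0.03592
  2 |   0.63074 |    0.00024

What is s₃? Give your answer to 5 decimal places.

0.63087

s₃ = 0.63074 − 0.00024·(0.63074 − 0.65000) / (0.00024 − (-0.03592))
   = 0.63074 − (-0.0000046)/(0.0361600) = 0.6308678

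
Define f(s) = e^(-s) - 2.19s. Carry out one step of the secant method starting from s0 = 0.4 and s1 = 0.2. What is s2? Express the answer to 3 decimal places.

0.330

f(0.4) = -0.20568, f(0.2) = 0.38073
s2 = 0.20000 − 0.38073·(0.20000 − 0.40000) / (0.38073 − (-0.20568)) = 0.20000 − (-0.07615)/(0.58641) = 0.32985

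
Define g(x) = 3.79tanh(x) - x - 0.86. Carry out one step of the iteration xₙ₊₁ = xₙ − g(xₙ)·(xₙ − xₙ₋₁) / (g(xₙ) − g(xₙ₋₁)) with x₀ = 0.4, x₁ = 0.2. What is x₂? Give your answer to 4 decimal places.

0.3268

g(0.4) = 0.180007, g(0.2) = -0.311948
x₂ = 0.200000 − (-0.311948)·(0.200000 − 0.400000) / (-0.311948 − 0.180007) = 0.200000 − (0.062390)/(-0.491954) = 0.326820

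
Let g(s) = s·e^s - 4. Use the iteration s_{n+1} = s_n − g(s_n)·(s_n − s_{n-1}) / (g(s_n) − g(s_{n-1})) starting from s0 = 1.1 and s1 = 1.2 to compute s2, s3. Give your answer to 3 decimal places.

g(1.1) = -0.69542, g(1.2) = -0.01586
s2 = 1.20000 − (-0.01586)·(1.20000 − 1.10000) / (-0.01586 − (-0.69542)) = 1.20000 − (-0.00159)/(0.67956) = 1.20233
g(1.20233) = 0.00122
s3 = 1.20233 − 0.00122·(1.20233 − 1.20000) / (0.00122 − (-0.01586)) = 1.20233 − (0.00000)/(0.01708) = 1.20217

1.202, 1.202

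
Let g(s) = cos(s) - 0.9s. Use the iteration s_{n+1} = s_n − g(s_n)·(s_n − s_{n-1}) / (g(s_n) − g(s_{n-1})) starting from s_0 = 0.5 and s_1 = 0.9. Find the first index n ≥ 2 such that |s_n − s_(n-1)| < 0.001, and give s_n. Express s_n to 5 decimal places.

n = 4, s_n = 0.78555

g(0.5) = 0.4275826, g(0.9) = -0.1883900
s_2 = 0.9000000 − (-0.1883900)·(0.4000000)/(-0.6159726) = 0.7776634;  |Δ| = 0.1223366
g(0.7776634) = 0.0126579
s_3 = 0.7776634 − 0.0126579·(-0.1223366)/(0.2010479) = 0.7853656;  |Δ| = 0.0077023
g(0.7853656) = 0.0003007
s_4 = 0.7853656 − 0.0003007·(0.0077023)/(-0.0123571) = 0.7855531;  |Δ| = 0.0001875
|s_4 − s_3| = 0.0001875 < 0.001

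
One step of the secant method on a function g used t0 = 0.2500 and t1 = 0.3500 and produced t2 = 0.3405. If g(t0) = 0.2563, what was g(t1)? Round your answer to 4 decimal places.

The secant line through (0.2500, 0.2563) and (0.3500, g(t1)) crosses zero at t2 = 0.3405.
So (0.2500, 0.2563), (0.3500, g(t1)), (0.3405, 0) are collinear:
g(t1) = 0.2563 · (0.3500 − 0.3405) / (0.2500 − 0.3405) = 0.2563 · (0.009500)/(-0.090500) = -0.026904

-0.0269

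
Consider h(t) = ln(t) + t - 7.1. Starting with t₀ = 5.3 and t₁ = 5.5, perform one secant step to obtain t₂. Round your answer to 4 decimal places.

h(5.3) = -0.132293, h(5.5) = 0.104748
t₂ = 5.500000 − 0.104748·(5.500000 − 5.300000) / (0.104748 − (-0.132293)) = 5.500000 − (0.020950)/(0.237041) = 5.411620

5.4116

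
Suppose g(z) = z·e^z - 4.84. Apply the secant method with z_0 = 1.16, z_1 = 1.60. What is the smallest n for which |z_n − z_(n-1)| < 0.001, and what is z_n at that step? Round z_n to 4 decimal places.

g(1.16) = -1.139677, g(1.60) = 3.084852
z_2 = 1.600000 − 3.084852·(0.440000)/(4.224529) = 1.278702;  |Δ| = 0.321298
g(1.278702) = -0.246939
z_3 = 1.278702 − (-0.246939)·(-0.321298)/(-3.331791) = 1.302515;  |Δ| = 0.023813
g(1.302515) = -0.048652
z_4 = 1.302515 − (-0.048652)·(0.023813)/(0.198287) = 1.308358;  |Δ| = 0.005843
g(1.308358) = 0.001044
z_5 = 1.308358 − 0.001044·(0.005843)/(0.049696) = 1.308235;  |Δ| = 0.000123
|z_5 − z_4| = 0.000123 < 0.001

n = 5, z_n = 1.3082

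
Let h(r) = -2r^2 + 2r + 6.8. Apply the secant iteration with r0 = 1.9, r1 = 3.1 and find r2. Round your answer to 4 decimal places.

h(1.9) = 3.380000, h(3.1) = -6.220000
r2 = 3.100000 − (-6.220000)·(3.100000 − 1.900000) / (-6.220000 − 3.380000) = 3.100000 − (-7.464000)/(-9.600000) = 2.322500

2.3225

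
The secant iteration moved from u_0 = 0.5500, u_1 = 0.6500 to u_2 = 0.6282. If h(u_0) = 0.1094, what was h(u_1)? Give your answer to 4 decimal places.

-0.0305

The secant line through (0.5500, 0.1094) and (0.6500, h(u_1)) crosses zero at u_2 = 0.6282.
So (0.5500, 0.1094), (0.6500, h(u_1)), (0.6282, 0) are collinear:
h(u_1) = 0.1094 · (0.6500 − 0.6282) / (0.5500 − 0.6282) = 0.1094 · (0.021800)/(-0.078200) = -0.030498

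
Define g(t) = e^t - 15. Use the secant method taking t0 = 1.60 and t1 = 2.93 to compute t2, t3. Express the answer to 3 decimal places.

2.570, 2.693

g(1.60) = -10.04697, g(2.93) = 3.72763
t2 = 2.93000 − 3.72763·(2.93000 − 1.60000) / (3.72763 − (-10.04697)) = 2.93000 − (4.95775)/(13.77460) = 2.57008
g(2.57008) = -1.93313
t3 = 2.57008 − (-1.93313)·(2.57008 − 2.93000) / (-1.93313 − 3.72763) = 2.57008 − (0.69577)/(-5.66076) = 2.69299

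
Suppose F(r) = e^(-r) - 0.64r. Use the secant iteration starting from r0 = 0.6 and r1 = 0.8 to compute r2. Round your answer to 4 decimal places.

0.7449

F(0.6) = 0.164812, F(0.8) = -0.062671
r2 = 0.800000 − (-0.062671)·(0.800000 − 0.600000) / (-0.062671 − 0.164812) = 0.800000 − (-0.012534)/(-0.227483) = 0.744900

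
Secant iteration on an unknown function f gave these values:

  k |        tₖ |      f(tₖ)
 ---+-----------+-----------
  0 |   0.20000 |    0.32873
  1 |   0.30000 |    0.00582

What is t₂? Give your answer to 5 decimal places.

t₂ = 0.30000 − 0.00582·(0.30000 − 0.20000) / (0.00582 − 0.32873)
   = 0.30000 − (0.0005820)/(-0.3229100) = 0.3018024

0.30180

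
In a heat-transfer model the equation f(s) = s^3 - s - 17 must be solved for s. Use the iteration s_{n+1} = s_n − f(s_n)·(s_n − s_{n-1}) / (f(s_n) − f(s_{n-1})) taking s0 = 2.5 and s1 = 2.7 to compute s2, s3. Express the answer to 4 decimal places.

2.7009, 2.7008

f(2.5) = -3.875000, f(2.7) = -0.017000
s2 = 2.700000 − (-0.017000)·(2.700000 − 2.500000) / (-0.017000 − (-3.875000)) = 2.700000 − (-0.003400)/(3.858000) = 2.700881
f(2.700881) = 0.001399
s3 = 2.700881 − 0.001399·(2.700881 − 2.700000) / (0.001399 − (-0.017000)) = 2.700881 − (0.000001)/(0.018399) = 2.700814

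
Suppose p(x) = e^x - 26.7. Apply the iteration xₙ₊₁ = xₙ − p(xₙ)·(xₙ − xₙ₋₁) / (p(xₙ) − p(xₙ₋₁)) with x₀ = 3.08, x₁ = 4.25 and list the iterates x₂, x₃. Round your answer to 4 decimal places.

3.1996, 3.2498

p(3.08) = -4.941598, p(4.25) = 43.405412
x₂ = 4.250000 − 43.405412·(4.250000 − 3.080000) / (43.405412 − (-4.941598)) = 4.250000 − (50.784332)/(48.347010) = 3.199587
p(3.199587) = -2.177602
x₃ = 3.199587 − (-2.177602)·(3.199587 − 4.250000) / (-2.177602 − 43.405412) = 3.199587 − (2.287382)/(-45.583014) = 3.249767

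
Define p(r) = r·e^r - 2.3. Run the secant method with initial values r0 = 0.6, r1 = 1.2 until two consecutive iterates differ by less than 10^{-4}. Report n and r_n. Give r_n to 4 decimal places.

p(0.6) = -1.206729, p(1.2) = 1.684140
r2 = 1.200000 − 1.684140·(0.600000)/(2.890869) = 0.850457;  |Δ| = 0.349543
p(0.850457) = -0.309323
r3 = 0.850457 − (-0.309323)·(-0.349543)/(-1.993463) = 0.904695;  |Δ| = 0.054238
p(0.904695) = -0.064338
r4 = 0.904695 − (-0.064338)·(0.054238)/(0.244985) = 0.918939;  |Δ| = 0.014244
p(0.918939) = 0.003439
r5 = 0.918939 − 0.003439·(0.014244)/(0.067778) = 0.918216;  |Δ| = 0.000723
p(0.918216) = -0.000036
r6 = 0.918216 − (-0.000036)·(-0.000723)/(-0.003475) = 0.918224;  |Δ| = 0.000007
|r6 − r5| = 0.000007 < 10^{-4}

n = 6, r_n = 0.9182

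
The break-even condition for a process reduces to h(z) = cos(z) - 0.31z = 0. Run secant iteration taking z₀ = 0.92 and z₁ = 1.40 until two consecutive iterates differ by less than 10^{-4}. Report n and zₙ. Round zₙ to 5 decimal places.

h(0.92) = 0.3206202, h(1.40) = -0.2640329
z₂ = 1.4000000 − (-0.2640329)·(0.4800000)/(-0.5846530) = 1.1832291;  |Δ| = 0.2167709
h(1.1832291) = 0.0111362
z₃ = 1.1832291 − 0.0111362·(-0.2167709)/(0.2751691) = 1.1920019;  |Δ| = 0.0087728
h(1.1920019) = 0.0002801
z₄ = 1.1920019 − 0.0002801·(0.0087728)/(-0.0108561) = 1.1922282;  |Δ| = 0.0002263
h(1.1922282) = -0.0000004
z₅ = 1.1922282 − (-0.0000004)·(0.0002263)/(-0.0002804) = 1.1922279;  |Δ| = 0.0000003
|z₅ − z₄| = 0.0000003 < 10^{-4}

n = 5, zₙ = 1.19223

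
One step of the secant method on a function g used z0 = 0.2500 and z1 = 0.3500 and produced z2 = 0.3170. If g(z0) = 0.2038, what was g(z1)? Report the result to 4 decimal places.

The secant line through (0.2500, 0.2038) and (0.3500, g(z1)) crosses zero at z2 = 0.3170.
So (0.2500, 0.2038), (0.3500, g(z1)), (0.3170, 0) are collinear:
g(z1) = 0.2038 · (0.3500 − 0.3170) / (0.2500 − 0.3170) = 0.2038 · (0.033000)/(-0.067000) = -0.100379

-0.1004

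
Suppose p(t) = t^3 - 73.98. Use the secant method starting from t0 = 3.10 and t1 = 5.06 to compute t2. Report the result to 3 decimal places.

p(3.10) = -44.18900, p(5.06) = 55.57422
t2 = 5.06000 − 55.57422·(5.06000 − 3.10000) / (55.57422 − (-44.18900)) = 5.06000 − (108.92546)/(99.76322) = 3.96816

3.968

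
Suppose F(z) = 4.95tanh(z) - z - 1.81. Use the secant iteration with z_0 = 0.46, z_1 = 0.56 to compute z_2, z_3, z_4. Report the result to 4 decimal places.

F(0.46) = -0.141083, F(0.56) = 0.144488
z_2 = 0.560000 − 0.144488·(0.560000 − 0.460000) / (0.144488 − (-0.141083)) = 0.560000 − (0.014449)/(0.285571) = 0.509404
F(0.509404) = 0.004525
z_3 = 0.509404 − 0.004525·(0.509404 − 0.560000) / (0.004525 − 0.144488) = 0.509404 − (-0.000229)/(-0.139963) = 0.507768
F(0.507768) = -0.000156
z_4 = 0.507768 − (-0.000156)·(0.507768 − 0.509404) / (-0.000156 − 0.004525) = 0.507768 − (0.000000)/(-0.004681) = 0.507823

0.5094, 0.5078, 0.5078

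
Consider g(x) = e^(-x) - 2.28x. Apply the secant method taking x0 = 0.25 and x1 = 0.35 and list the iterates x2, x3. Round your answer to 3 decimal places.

0.319, 0.319

g(0.25) = 0.20880, g(0.35) = -0.09331
x2 = 0.35000 − (-0.09331)·(0.35000 − 0.25000) / (-0.09331 − 0.20880) = 0.35000 − (-0.00933)/(-0.30211) = 0.31911
g(0.31911) = -0.00079
x3 = 0.31911 − (-0.00079)·(0.31911 − 0.35000) / (-0.00079 − (-0.09331)) = 0.31911 − (0.00002)/(0.09253) = 0.31885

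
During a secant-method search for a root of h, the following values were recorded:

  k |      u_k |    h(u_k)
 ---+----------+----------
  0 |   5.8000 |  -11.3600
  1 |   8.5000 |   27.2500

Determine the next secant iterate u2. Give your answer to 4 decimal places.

6.5944

u2 = 8.5000 − 27.2500·(8.5000 − 5.8000) / (27.2500 − (-11.3600))
   = 8.5000 − (73.575000)/(38.610000) = 6.594406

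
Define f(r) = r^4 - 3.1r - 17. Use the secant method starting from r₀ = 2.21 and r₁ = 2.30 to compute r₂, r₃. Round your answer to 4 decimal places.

f(2.21) = 0.003433, f(2.30) = 3.854100
r₂ = 2.300000 − 3.854100·(2.300000 − 2.210000) / (3.854100 − 0.003433) = 2.300000 − (0.346869)/(3.850667) = 2.209920
f(2.209920) = 0.000218
r₃ = 2.209920 − 0.000218·(2.209920 − 2.300000) / (0.000218 − 3.854100) = 2.209920 − (-0.000020)/(-3.853882) = 2.209915

2.2099, 2.2099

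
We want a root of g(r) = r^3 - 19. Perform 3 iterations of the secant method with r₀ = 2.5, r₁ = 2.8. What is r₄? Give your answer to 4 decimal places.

g(2.5) = -3.375000, g(2.8) = 2.952000
r₂ = 2.800000 − 2.952000·(2.800000 − 2.500000) / (2.952000 − (-3.375000)) = 2.800000 − (0.885600)/(6.327000) = 2.660028
g(2.660028) = -0.178300
r₃ = 2.660028 − (-0.178300)·(2.660028 − 2.800000) / (-0.178300 − 2.952000) = 2.660028 − (0.024957)/(-3.130300) = 2.668001
g(2.668001) = -0.008554
r₄ = 2.668001 − (-0.008554)·(2.668001 − 2.660028) / (-0.008554 − (-0.178300)) = 2.668001 − (-0.000068)/(0.169746) = 2.668403

2.6684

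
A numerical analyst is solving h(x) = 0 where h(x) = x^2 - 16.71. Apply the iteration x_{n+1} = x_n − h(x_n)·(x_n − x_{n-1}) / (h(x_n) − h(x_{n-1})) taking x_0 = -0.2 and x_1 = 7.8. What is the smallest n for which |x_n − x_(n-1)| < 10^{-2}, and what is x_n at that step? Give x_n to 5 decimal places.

h(-0.2) = -16.6700000, h(7.8) = 44.1300000
x_2 = 7.8000000 − 44.1300000·(8.0000000)/(60.8000000) = 1.9934211;  |Δ| = 5.8065789
h(1.9934211) = -12.7362725
x_3 = 1.9934211 − (-12.7362725)·(-5.8065789)/(-56.8662725) = 3.2939137;  |Δ| = 1.3004927
h(3.2939137) = -5.8601322
x_4 = 3.2939137 − (-5.8601322)·(1.3004927)/(6.8761403) = 4.4022476;  |Δ| = 1.1083339
h(4.4022476) = 2.6697841
x_5 = 4.4022476 − 2.6697841·(1.1083339)/(8.5299163) = 4.0553495;  |Δ| = 0.3468981
h(4.0553495) = -0.2641406
x_6 = 4.0553495 − (-0.2641406)·(-0.3468981)/(-2.9339247) = 4.0865806;  |Δ| = 0.0312312
h(4.0865806) = -0.0098586
x_7 = 4.0865806 − (-0.0098586)·(0.0312312)/(0.2542820) = 4.0877915;  |Δ| = 0.0012108
|x_7 − x_6| = 0.0012108 < 10^{-2}

n = 7, x_n = 4.08779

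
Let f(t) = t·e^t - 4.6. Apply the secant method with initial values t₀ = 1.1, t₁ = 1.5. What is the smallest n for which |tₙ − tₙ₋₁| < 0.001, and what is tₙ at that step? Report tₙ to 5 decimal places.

n = 5, tₙ = 1.27955

f(1.1) = -1.2954174, f(1.5) = 2.1225336
t₂ = 1.5000000 − 2.1225336·(0.4000000)/(3.4179510) = 1.2516016;  |Δ| = 0.2483984
f(1.2516016) = -0.2244787
t₃ = 1.2516016 − (-0.2244787)·(-0.2483984)/(-2.3470123) = 1.2753596;  |Δ| = 0.0237579
f(1.2753596) = -0.0342276
t₄ = 1.2753596 − (-0.0342276)·(0.0237579)/(0.1902511) = 1.2796338;  |Δ| = 0.0042742
f(1.2796338) = 0.0006966
t₅ = 1.2796338 − 0.0006966·(0.0042742)/(0.0349242) = 1.2795485;  |Δ| = 0.0000852
|t₅ − t₄| = 0.0000852 < 0.001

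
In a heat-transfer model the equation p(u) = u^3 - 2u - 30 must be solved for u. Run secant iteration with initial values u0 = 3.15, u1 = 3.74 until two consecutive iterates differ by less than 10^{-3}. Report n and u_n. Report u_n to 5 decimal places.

p(3.15) = -5.0441250, p(3.74) = 14.8336240
u2 = 3.7400000 − 14.8336240·(0.5900000)/(19.8777490) = 3.2997168;  |Δ| = 0.4402832
p(3.2997168) = -0.6716837
u3 = 3.2997168 − (-0.6716837)·(-0.4402832)/(-15.5053077) = 3.3187897;  |Δ| = 0.0190729
p(3.3187897) = -0.0832171
u4 = 3.3187897 − (-0.0832171)·(0.0190729)/(0.5884666) = 3.3214869;  |Δ| = 0.0026972
p(3.3214869) = 0.0005837
u5 = 3.3214869 − 0.0005837·(0.0026972)/(0.0838008) = 3.3214681;  |Δ| = 0.0000188
|u5 − u4| = 0.0000188 < 10^{-3}

n = 5, u_n = 3.32147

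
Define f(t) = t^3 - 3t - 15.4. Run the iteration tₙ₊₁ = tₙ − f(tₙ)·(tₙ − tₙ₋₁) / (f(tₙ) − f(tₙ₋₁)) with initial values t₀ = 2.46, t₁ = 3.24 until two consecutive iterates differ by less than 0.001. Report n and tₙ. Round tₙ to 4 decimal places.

n = 5, tₙ = 2.8869

f(2.46) = -7.893064, f(3.24) = 8.892224
t₂ = 3.240000 − 8.892224·(0.780000)/(16.785288) = 2.826785;  |Δ| = 0.413215
f(2.826785) = -1.292329
t₃ = 2.826785 − (-1.292329)·(-0.413215)/(-10.184553) = 2.879218;  |Δ| = 0.052433
f(2.879218) = -0.169231
t₄ = 2.879218 − (-0.169231)·(0.052433)/(1.123097) = 2.887119;  |Δ| = 0.007901
f(2.887119) = 0.004096
t₅ = 2.887119 − 0.004096·(0.007901)/(0.173328) = 2.886932;  |Δ| = 0.000187
|t₅ − t₄| = 0.000187 < 0.001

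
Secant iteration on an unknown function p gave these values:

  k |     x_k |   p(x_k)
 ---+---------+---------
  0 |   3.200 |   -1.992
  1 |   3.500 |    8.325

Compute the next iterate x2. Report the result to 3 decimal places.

3.258

x2 = 3.500 − 8.325·(3.500 − 3.200) / (8.325 − (-1.992))
   = 3.500 − (2.49750)/(10.31700) = 3.25792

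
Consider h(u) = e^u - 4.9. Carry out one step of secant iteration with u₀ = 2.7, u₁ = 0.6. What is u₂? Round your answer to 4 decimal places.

h(2.7) = 9.979732, h(0.6) = -3.077881
u₂ = 0.600000 − (-3.077881)·(0.600000 − 2.700000) / (-3.077881 − 9.979732) = 0.600000 − (6.463551)/(-13.057613) = 1.095002

1.0950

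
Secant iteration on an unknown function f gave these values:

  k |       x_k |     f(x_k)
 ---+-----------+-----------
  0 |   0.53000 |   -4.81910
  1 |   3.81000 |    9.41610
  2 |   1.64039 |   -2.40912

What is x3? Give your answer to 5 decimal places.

x3 = 1.64039 − (-2.40912)·(1.64039 − 3.81000) / (-2.40912 − 9.41610)
   = 1.64039 − (5.2268508)/(-11.8252200) = 2.0823988

2.08240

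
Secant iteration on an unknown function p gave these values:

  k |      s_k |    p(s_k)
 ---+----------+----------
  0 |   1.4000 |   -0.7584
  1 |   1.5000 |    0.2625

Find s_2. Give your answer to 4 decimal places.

1.4743

s_2 = 1.5000 − 0.2625·(1.5000 − 1.4000) / (0.2625 − (-0.7584))
   = 1.5000 − (0.026250)/(1.020900) = 1.474287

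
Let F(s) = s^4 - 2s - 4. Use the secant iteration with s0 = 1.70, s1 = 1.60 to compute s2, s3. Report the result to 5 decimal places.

1.64044, 1.64305

F(1.70) = 0.9521000, F(1.60) = -0.6464000
s2 = 1.6000000 − (-0.6464000)·(1.6000000 − 1.7000000) / (-0.6464000 − 0.9521000) = 1.6000000 − (0.0646400)/(-1.5985000) = 1.6404379
F(1.6404379) = -0.0391982
s3 = 1.6404379 − (-0.0391982)·(1.6404379 − 1.6000000) / (-0.0391982 − (-0.6464000)) = 1.6404379 − (-0.0015851)/(0.6072018) = 1.6430484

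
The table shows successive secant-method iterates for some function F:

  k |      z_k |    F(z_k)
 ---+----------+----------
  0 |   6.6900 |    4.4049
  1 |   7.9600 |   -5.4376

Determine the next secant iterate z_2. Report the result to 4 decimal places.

7.2584

z_2 = 7.9600 − (-5.4376)·(7.9600 − 6.6900) / (-5.4376 − 4.4049)
   = 7.9600 − (-6.905752)/(-9.842500) = 7.258374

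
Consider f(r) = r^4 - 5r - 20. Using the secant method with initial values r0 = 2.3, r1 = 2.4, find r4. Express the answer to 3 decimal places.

f(2.3) = -3.51590, f(2.4) = 1.17760
r2 = 2.40000 − 1.17760·(2.40000 − 2.30000) / (1.17760 − (-3.51590)) = 2.40000 − (0.11776)/(4.69350) = 2.37491
f(2.37491) = -0.06272
r3 = 2.37491 − (-0.06272)·(2.37491 − 2.40000) / (-0.06272 − 1.17760) = 2.37491 − (0.00157)/(-1.24032) = 2.37618
f(2.37618) = -0.00103
r4 = 2.37618 − (-0.00103)·(2.37618 − 2.37491) / (-0.00103 − (-0.06272)) = 2.37618 − (0.00000)/(0.06169) = 2.37620

2.376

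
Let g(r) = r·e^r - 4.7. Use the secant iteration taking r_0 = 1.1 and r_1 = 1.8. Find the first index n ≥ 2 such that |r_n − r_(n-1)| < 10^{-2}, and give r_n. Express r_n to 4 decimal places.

g(1.1) = -1.395417, g(1.8) = 6.189365
r_2 = 1.800000 − 6.189365·(0.700000)/(7.584783) = 1.228783;  |Δ| = 0.571217
g(1.228783) = -0.501163
r_3 = 1.228783 − (-0.501163)·(-0.571217)/(-6.690529) = 1.271571;  |Δ| = 0.042788
g(1.271571) = -0.165005
r_4 = 1.271571 − (-0.165005)·(0.042788)/(0.336159) = 1.292573;  |Δ| = 0.021003
g(1.292573) = 0.007743
r_5 = 1.292573 − 0.007743·(0.021003)/(0.172748) = 1.291632;  |Δ| = 0.000941
|r_5 − r_4| = 0.000941 < 10^{-2}

n = 5, r_n = 1.2916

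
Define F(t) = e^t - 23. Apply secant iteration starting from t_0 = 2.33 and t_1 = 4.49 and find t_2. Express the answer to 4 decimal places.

F(2.33) = -12.722058, F(4.49) = 66.121446
t_2 = 4.490000 − 66.121446·(4.490000 − 2.330000) / (66.121446 − (-12.722058)) = 4.490000 − (142.822323)/(78.843504) = 2.678534

2.6785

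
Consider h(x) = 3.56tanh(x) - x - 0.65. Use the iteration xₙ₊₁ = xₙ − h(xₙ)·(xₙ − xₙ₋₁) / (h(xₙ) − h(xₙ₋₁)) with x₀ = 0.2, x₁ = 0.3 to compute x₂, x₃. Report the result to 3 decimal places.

0.263, 0.262

h(0.2) = -0.14734, h(0.3) = 0.08707
x₂ = 0.30000 − 0.08707·(0.30000 − 0.20000) / (0.08707 − (-0.14734)) = 0.30000 − (0.00871)/(0.23442) = 0.26286
h(0.26286) = 0.00194
x₃ = 0.26286 − 0.00194·(0.26286 − 0.30000) / (0.00194 − 0.08707) = 0.26286 − (-0.00007)/(-0.08513) = 0.26201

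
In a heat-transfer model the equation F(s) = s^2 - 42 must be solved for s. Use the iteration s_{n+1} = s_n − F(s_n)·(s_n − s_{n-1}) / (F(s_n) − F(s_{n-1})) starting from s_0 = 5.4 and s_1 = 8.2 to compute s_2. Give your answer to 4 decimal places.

6.3441

F(5.4) = -12.840000, F(8.2) = 25.240000
s_2 = 8.200000 − 25.240000·(8.200000 − 5.400000) / (25.240000 − (-12.840000)) = 8.200000 − (70.672000)/(38.080000) = 6.344118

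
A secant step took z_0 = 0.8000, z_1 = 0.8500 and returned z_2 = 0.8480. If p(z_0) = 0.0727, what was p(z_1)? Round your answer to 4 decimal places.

-0.0030

The secant line through (0.8000, 0.0727) and (0.8500, p(z_1)) crosses zero at z_2 = 0.8480.
So (0.8000, 0.0727), (0.8500, p(z_1)), (0.8480, 0) are collinear:
p(z_1) = 0.0727 · (0.8500 − 0.8480) / (0.8000 − 0.8480) = 0.0727 · (0.002000)/(-0.048000) = -0.003029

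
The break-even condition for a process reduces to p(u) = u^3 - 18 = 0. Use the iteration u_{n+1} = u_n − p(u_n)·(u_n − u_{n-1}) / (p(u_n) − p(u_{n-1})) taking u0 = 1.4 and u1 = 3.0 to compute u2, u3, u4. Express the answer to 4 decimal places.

2.4063, 2.5911, 2.6233

p(1.4) = -15.256000, p(3.0) = 9.000000
u2 = 3.000000 − 9.000000·(3.000000 − 1.400000) / (9.000000 − (-15.256000)) = 3.000000 − (14.400000)/(24.256000) = 2.406332
p(2.406332) = -4.066286
u3 = 2.406332 − (-4.066286)·(2.406332 − 3.000000) / (-4.066286 − 9.000000) = 2.406332 − (2.414022)/(-13.066286) = 2.591084
p(2.591084) = -0.604189
u4 = 2.591084 − (-0.604189)·(2.591084 − 2.406332) / (-0.604189 − (-4.066286)) = 2.591084 − (-0.111625)/(3.462098) = 2.623326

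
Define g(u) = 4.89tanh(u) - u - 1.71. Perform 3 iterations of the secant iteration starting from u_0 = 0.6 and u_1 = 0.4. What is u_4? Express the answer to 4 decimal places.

0.4827

g(0.6) = 0.316172, g(0.4) = -0.252050
u_2 = 0.400000 − (-0.252050)·(0.400000 − 0.600000) / (-0.252050 − 0.316172) = 0.400000 − (0.050410)/(-0.568222) = 0.488715
g(0.488715) = 0.017414
u_3 = 0.488715 − 0.017414·(0.488715 − 0.400000) / (0.017414 − (-0.252050)) = 0.488715 − (0.001545)/(0.269463) = 0.482982
g(0.482982) = 0.000812
u_4 = 0.482982 − 0.000812·(0.482982 − 0.488715) / (0.000812 − 0.017414) = 0.482982 − (-0.000005)/(-0.016602) = 0.482702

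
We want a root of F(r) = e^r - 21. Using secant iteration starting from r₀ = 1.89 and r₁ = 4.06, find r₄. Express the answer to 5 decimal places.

F(1.89) = -14.3806313, F(4.06) = 36.9743111
r₂ = 4.0600000 − 36.9743111·(4.0600000 − 1.8900000) / (36.9743111 − (-14.3806313)) = 4.0600000 − (80.2342550)/(51.3549424) = 2.4976527
F(2.4976527) = -8.8460683
r₃ = 2.4976527 − (-8.8460683)·(2.4976527 − 4.0600000) / (-8.8460683 − 36.9743111) = 2.4976527 − (13.8206309)/(-45.8203794) = 2.7992790
F(2.7992790) = -4.5672056
r₄ = 2.7992790 − (-4.5672056)·(2.7992790 − 2.4976527) / (-4.5672056 − (-8.8460683)) = 2.7992790 − (-1.3775893)/(4.2788628) = 3.1212312

3.12123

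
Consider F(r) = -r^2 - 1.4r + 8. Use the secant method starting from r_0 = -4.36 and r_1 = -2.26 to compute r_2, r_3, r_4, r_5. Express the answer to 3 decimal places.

F(-4.36) = -4.90560, F(-2.26) = 6.05640
r_2 = -2.26000 − 6.05640·(-2.26000 − (-4.36000)) / (6.05640 − (-4.90560)) = -2.26000 − (12.71844)/(10.96200) = -3.42023
F(-3.42023) = 1.09035
r_3 = -3.42023 − 1.09035·(-3.42023 − (-2.26000)) / (1.09035 − 6.05640) = -3.42023 − (-1.26506)/(-4.96605) = -3.67497
F(-3.67497) = -0.36045
r_4 = -3.67497 − (-0.36045)·(-3.67497 − (-3.42023)) / (-0.36045 − 1.09035) = -3.67497 − (0.09182)/(-1.45080) = -3.61168
F(-3.61168) = 0.01212
r_5 = -3.61168 − 0.01212·(-3.61168 − (-3.67497)) / (0.01212 − (-0.36045)) = -3.61168 − (0.00077)/(0.37257) = -3.61374

-3.420, -3.675, -3.612, -3.614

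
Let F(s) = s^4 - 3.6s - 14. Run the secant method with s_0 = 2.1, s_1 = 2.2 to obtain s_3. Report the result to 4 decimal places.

2.1602

F(2.1) = -2.111900, F(2.2) = 1.505600
s_2 = 2.200000 − 1.505600·(2.200000 − 2.100000) / (1.505600 − (-2.111900)) = 2.200000 − (0.150560)/(3.617500) = 2.158380
F(2.158380) = -0.067571
s_3 = 2.158380 − (-0.067571)·(2.158380 − 2.200000) / (-0.067571 − 1.505600) = 2.158380 − (0.002812)/(-1.573171) = 2.160168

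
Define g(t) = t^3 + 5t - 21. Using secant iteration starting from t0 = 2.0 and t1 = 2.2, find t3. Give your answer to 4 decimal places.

2.1664

g(2.0) = -3.000000, g(2.2) = 0.648000
t2 = 2.200000 − 0.648000·(2.200000 − 2.000000) / (0.648000 − (-3.000000)) = 2.200000 − (0.129600)/(3.648000) = 2.164474
g(2.164474) = -0.037189
t3 = 2.164474 − (-0.037189)·(2.164474 − 2.200000) / (-0.037189 − 0.648000) = 2.164474 − (0.001321)/(-0.685189) = 2.166402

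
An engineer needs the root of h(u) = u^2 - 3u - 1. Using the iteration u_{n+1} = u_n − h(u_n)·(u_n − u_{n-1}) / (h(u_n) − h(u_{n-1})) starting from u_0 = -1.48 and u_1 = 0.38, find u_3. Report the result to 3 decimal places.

-0.352

h(-1.48) = 5.63040, h(0.38) = -1.99560
u_2 = 0.38000 − (-1.99560)·(0.38000 − (-1.48000)) / (-1.99560 − 5.63040) = 0.38000 − (-3.71182)/(-7.62600) = -0.10673
h(-0.10673) = -0.66841
u_3 = -0.10673 − (-0.66841)·(-0.10673 − 0.38000) / (-0.66841 − (-1.99560)) = -0.10673 − (0.32534)/(1.32719) = -0.35187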